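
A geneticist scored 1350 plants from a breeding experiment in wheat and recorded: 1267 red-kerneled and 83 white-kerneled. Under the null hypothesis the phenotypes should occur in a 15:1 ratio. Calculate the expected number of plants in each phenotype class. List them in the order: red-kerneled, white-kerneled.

1265.625, 84.375

Expected counts for N = 1350 under a 15:1 ratio (total parts = 16):
  red-kerneled: 1350 × 15/16 = 1265.625
  white-kerneled: 1350 × 1/16 = 84.375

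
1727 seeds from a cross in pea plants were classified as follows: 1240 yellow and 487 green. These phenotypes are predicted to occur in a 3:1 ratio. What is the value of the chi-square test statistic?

Total ratio parts = 4. Expected numbers out of 1727:
  yellow: 1727 × 3/4 = 1295.25
  green: 1727 × 1/4 = 431.75
χ² = Σ (O − E)² / E
  yellow: (1240 − 1295.25)² / 1295.25 = 2.3567
  green: (487 − 431.75)² / 431.75 = 7.0702
χ² = 2.3567 + 7.0702 = 9.4269 ≈ 9.427

9.427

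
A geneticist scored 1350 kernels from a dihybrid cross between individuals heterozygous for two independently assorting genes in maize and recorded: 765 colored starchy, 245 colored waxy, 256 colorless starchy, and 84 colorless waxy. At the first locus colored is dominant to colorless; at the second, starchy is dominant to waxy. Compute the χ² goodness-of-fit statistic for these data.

0.337

A dihybrid F₂ with independent assortment and complete dominance at both loci gives a 9:3:3:1 phenotypic ratio.
Total ratio parts = 16. Expected numbers out of 1350:
  colored starchy: 1350 × 9/16 = 759.375
  colored waxy: 1350 × 3/16 = 253.125
  colorless starchy: 1350 × 3/16 = 253.125
  colorless waxy: 1350 × 1/16 = 84.375
χ² = Σ (O − E)² / E
  colored starchy: (765 − 759.375)² / 759.375 = 0.0417
  colored waxy: (245 − 253.125)² / 253.125 = 0.2608
  colorless starchy: (256 − 253.125)² / 253.125 = 0.0327
  colorless waxy: (84 − 84.375)² / 84.375 = 0.0017
χ² = 0.0417 + 0.2608 + 0.0327 + 0.0017 = 0.3369 ≈ 0.337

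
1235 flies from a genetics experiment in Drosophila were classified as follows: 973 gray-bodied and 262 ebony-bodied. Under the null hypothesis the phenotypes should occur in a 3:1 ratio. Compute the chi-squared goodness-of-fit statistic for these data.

9.438

Expected counts for N = 1235 under a 3:1 ratio (total parts = 4):
  gray-bodied: 1235 × 3/4 = 926.25
  ebony-bodied: 1235 × 1/4 = 308.75
χ² = Σ (O − E)² / E
  gray-bodied: (973 − 926.25)² / 926.25 = 2.3596
  ebony-bodied: (262 − 308.75)² / 308.75 = 7.0787
χ² = 2.3596 + 7.0787 = 9.4383 ≈ 9.438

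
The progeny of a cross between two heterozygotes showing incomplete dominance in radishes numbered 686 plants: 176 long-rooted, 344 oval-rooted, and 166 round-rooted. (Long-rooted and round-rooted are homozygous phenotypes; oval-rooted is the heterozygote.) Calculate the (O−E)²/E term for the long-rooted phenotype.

0.118

With incomplete dominance, a heterozygote × heterozygote cross gives a 1:2:1 phenotypic ratio.
Under the 1:2:1 hypothesis (Σ ratio = 4, N = 686):
  long-rooted: 686 × 1/4 = 171.5
  oval-rooted: 686 × 2/4 = 343
  round-rooted: 686 × 1/4 = 171.5
Contribution of long-rooted: (176 − 171.5)² / 171.5 = 0.1181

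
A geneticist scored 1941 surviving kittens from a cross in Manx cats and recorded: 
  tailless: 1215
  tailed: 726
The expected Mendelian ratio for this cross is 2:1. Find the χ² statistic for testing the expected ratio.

Under the 2:1 hypothesis (Σ ratio = 3, N = 1941):
  tailless: 1941 × 2/3 = 1294
  tailed: 1941 × 1/3 = 647
χ² = Σ (O − E)² / E
  tailless: (1215 − 1294)² / 1294 = 4.8230
  tailed: (726 − 647)² / 647 = 9.6461
χ² = 4.8230 + 9.6461 = 14.4691 ≈ 14.469

14.469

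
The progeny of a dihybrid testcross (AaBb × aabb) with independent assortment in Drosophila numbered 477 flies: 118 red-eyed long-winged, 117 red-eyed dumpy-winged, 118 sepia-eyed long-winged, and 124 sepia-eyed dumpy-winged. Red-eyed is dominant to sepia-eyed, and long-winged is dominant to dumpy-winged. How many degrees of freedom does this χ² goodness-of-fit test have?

A dihybrid testcross with independent assortment gives a 1:1:1:1 ratio.
A goodness-of-fit test with 4 phenotype classes has df = 4 − 1 = 3.

3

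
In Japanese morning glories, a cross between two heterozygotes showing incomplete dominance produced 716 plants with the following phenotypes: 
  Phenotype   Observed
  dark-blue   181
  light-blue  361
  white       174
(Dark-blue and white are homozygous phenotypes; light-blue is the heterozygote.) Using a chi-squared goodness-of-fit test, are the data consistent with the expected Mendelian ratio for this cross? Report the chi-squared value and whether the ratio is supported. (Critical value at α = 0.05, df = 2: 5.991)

0.187; consistent

With incomplete dominance, a heterozygote × heterozygote cross gives a 1:2:1 phenotypic ratio.
Under the 1:2:1 hypothesis (Σ ratio = 4, N = 716):
  dark-blue: 716 × 1/4 = 179
  light-blue: 716 × 2/4 = 358
  white: 716 × 1/4 = 179
χ² = Σ (O − E)² / E
  dark-blue: (181 − 179)² / 179 = 0.0223
  light-blue: (361 − 358)² / 358 = 0.0251
  white: (174 − 179)² / 179 = 0.1397
χ² = 0.0223 + 0.0251 + 0.1397 = 0.1871 ≈ 0.187
Degrees of freedom = 3 − 1 = 2; critical value at α = 0.05 is 5.991.
Since 0.187 < 5.991, we fail to reject the null hypothesis — the data are consistent with the 1:2:1 ratio.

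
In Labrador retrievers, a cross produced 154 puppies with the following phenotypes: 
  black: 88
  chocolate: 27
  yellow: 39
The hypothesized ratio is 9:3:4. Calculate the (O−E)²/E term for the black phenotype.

0.022

The 9:3:4 ratio has 16 parts, so with N = 154 the expected counts are:
  black: 154 × 9/16 = 86.625
  chocolate: 154 × 3/16 = 28.875
  yellow: 154 × 4/16 = 38.5
Contribution of black: (88 − 86.625)² / 86.625 = 0.0218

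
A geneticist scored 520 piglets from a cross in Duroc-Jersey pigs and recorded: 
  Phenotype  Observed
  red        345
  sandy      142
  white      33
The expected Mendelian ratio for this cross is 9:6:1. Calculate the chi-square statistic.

Expected counts for N = 520 under a 9:6:1 ratio (total parts = 16):
  red: 520 × 9/16 = 292.5
  sandy: 520 × 6/16 = 195
  white: 520 × 1/16 = 32.5
χ² = Σ (O − E)² / E
  red: (345 − 292.5)² / 292.5 = 9.4231
  sandy: (142 − 195)² / 195 = 14.4051
  white: (33 − 32.5)² / 32.5 = 0.0077
χ² = 9.4231 + 14.4051 + 0.0077 = 23.8359 ≈ 23.836

23.836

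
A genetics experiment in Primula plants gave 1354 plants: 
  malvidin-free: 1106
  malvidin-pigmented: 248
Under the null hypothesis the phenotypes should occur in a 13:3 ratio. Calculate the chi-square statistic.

Under the 13:3 hypothesis (Σ ratio = 16, N = 1354):
  malvidin-free: 1354 × 13/16 = 1100.125
  malvidin-pigmented: 1354 × 3/16 = 253.875
χ² = Σ (O − E)² / E
  malvidin-free: (1106 − 1100.125)² / 1100.125 = 0.0314
  malvidin-pigmented: (248 − 253.875)² / 253.875 = 0.1360
χ² = 0.0314 + 0.1360 = 0.1674 ≈ 0.167

0.167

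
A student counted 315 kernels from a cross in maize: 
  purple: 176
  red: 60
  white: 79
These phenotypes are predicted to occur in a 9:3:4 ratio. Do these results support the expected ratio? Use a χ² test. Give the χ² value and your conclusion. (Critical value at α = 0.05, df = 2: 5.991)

The 9:3:4 ratio has 16 parts, so with N = 315 the expected counts are:
  purple: 315 × 9/16 = 177.1875
  red: 315 × 3/16 = 59.0625
  white: 315 × 4/16 = 78.75
χ² = Σ (O − E)² / E
  purple: (176 − 177.1875)² / 177.1875 = 0.0080
  red: (60 − 59.0625)² / 59.0625 = 0.0149
  white: (79 − 78.75)² / 78.75 = 0.0008
χ² = 0.0080 + 0.0149 + 0.0008 = 0.0237 ≈ 0.024
Degrees of freedom = 3 − 1 = 2; critical value at α = 0.05 is 5.991.
Since 0.024 < 5.991, we fail to reject the null hypothesis — the data are consistent with the 9:3:4 ratio.

0.024; consistent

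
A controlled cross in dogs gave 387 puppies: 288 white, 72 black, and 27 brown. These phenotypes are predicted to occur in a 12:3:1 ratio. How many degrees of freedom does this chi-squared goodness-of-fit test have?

A goodness-of-fit test with 3 phenotype classes has df = 3 − 1 = 2.

2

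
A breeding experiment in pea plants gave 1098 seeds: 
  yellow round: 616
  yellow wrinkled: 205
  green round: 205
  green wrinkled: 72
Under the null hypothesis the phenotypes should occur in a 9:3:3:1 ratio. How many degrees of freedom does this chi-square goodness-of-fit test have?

A goodness-of-fit test with 4 phenotype classes has df = 4 − 1 = 3.

3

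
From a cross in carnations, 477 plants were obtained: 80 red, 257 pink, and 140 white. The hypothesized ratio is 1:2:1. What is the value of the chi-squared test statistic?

Total ratio parts = 4. Expected numbers out of 477:
  red: 477 × 1/4 = 119.25
  pink: 477 × 2/4 = 238.5
  white: 477 × 1/4 = 119.25
χ² = Σ (O − E)² / E
  red: (80 − 119.25)² / 119.25 = 12.9188
  pink: (257 − 238.5)² / 238.5 = 1.4350
  white: (140 − 119.25)² / 119.25 = 3.6106
χ² = 12.9188 + 1.4350 + 3.6106 = 17.9644 ≈ 17.964

17.964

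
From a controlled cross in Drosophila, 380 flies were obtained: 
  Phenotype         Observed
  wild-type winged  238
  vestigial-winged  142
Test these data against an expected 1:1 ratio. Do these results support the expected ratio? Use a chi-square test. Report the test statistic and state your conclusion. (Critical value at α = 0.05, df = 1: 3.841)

24.253; not consistent

Under the 1:1 hypothesis (Σ ratio = 2, N = 380):
  wild-type winged: 380 × 1/2 = 190
  vestigial-winged: 380 × 1/2 = 190
χ² = Σ (O − E)² / E
  wild-type winged: (238 − 190)² / 190 = 12.1263
  vestigial-winged: (142 − 190)² / 190 = 12.1263
χ² = 12.1263 + 12.1263 = 24.2526 ≈ 24.253
Degrees of freedom = 2 − 1 = 1; critical value at α = 0.05 is 3.841.
Since 24.253 > 3.841, we reject the null hypothesis — the data do not fit the 1:1 ratio.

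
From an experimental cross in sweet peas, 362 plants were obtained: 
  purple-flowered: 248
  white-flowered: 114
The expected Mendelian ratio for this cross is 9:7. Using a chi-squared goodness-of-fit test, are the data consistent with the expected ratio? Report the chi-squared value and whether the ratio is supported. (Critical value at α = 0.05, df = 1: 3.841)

22.104; not consistent

Expected counts for N = 362 under a 9:7 ratio (total parts = 16):
  purple-flowered: 362 × 9/16 = 203.625
  white-flowered: 362 × 7/16 = 158.375
χ² = Σ (O − E)² / E
  purple-flowered: (248 − 203.625)² / 203.625 = 9.6704
  white-flowered: (114 − 158.375)² / 158.375 = 12.4334
χ² = 9.6704 + 12.4334 = 22.1038 ≈ 22.104
Degrees of freedom = 2 − 1 = 1; critical value at α = 0.05 is 3.841.
Since 22.104 > 3.841, we reject the null hypothesis — the data do not fit the 9:7 ratio.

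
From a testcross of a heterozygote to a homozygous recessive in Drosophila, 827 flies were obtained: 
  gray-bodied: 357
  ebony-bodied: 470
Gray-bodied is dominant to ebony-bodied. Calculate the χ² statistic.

A testcross of a heterozygote (Aa × aa) gives a 1:1 phenotypic ratio.
Expected counts for N = 827 under a 1:1 ratio (total parts = 2):
  gray-bodied: 827 × 1/2 = 413.5
  ebony-bodied: 827 × 1/2 = 413.5
χ² = Σ (O − E)² / E
  gray-bodied: (357 − 413.5)² / 413.5 = 7.7201
  ebony-bodied: (470 − 413.5)² / 413.5 = 7.7201
χ² = 7.7201 + 7.7201 = 15.4402 ≈ 15.440

15.440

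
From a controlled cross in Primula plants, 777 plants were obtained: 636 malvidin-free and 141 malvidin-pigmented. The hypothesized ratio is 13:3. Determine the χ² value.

Under the 13:3 hypothesis (Σ ratio = 16, N = 777):
  malvidin-free: 777 × 13/16 = 631.3125
  malvidin-pigmented: 777 × 3/16 = 145.6875
χ² = Σ (O − E)² / E
  malvidin-free: (636 − 631.3125)² / 631.3125 = 0.0348
  malvidin-pigmented: (141 − 145.6875)² / 145.6875 = 0.1508
χ² = 0.0348 + 0.1508 = 0.1856 ≈ 0.186

0.186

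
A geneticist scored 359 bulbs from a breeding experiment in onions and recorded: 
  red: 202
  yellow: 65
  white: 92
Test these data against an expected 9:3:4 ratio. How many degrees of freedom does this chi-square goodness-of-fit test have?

A goodness-of-fit test with 3 phenotype classes has df = 3 − 1 = 2.

2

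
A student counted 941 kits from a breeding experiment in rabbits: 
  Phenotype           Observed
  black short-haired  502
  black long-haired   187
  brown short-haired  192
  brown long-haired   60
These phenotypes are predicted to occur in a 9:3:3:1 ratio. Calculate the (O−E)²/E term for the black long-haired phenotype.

0.632

Total ratio parts = 16. Expected numbers out of 941:
  black short-haired: 941 × 9/16 = 529.3125
  black long-haired: 941 × 3/16 = 176.4375
  brown short-haired: 941 × 3/16 = 176.4375
  brown long-haired: 941 × 1/16 = 58.8125
Contribution of black long-haired: (187 − 176.4375)² / 176.4375 = 0.6323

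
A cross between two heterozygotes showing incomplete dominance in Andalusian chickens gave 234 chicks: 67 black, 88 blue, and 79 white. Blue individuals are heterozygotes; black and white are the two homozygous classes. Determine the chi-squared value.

15.607

With incomplete dominance, a heterozygote × heterozygote cross gives a 1:2:1 phenotypic ratio.
Expected counts for N = 234 under a 1:2:1 ratio (total parts = 4):
  black: 234 × 1/4 = 58.5
  blue: 234 × 2/4 = 117
  white: 234 × 1/4 = 58.5
χ² = Σ (O − E)² / E
  black: (67 − 58.5)² / 58.5 = 1.2350
  blue: (88 − 117)² / 117 = 7.1880
  white: (79 − 58.5)² / 58.5 = 7.1838
χ² = 1.2350 + 7.1880 + 7.1838 = 15.6068 ≈ 15.607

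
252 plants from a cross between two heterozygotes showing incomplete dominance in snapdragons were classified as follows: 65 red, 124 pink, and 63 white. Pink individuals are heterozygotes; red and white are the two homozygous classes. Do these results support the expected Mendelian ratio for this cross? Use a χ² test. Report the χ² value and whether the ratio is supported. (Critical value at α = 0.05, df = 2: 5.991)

0.095; consistent

With incomplete dominance, a heterozygote × heterozygote cross gives a 1:2:1 phenotypic ratio.
Expected counts for N = 252 under a 1:2:1 ratio (total parts = 4):
  red: 252 × 1/4 = 63
  pink: 252 × 2/4 = 126
  white: 252 × 1/4 = 63
χ² = Σ (O − E)² / E
  red: (65 − 63)² / 63 = 0.0635
  pink: (124 − 126)² / 126 = 0.0317
  white: (63 − 63)² / 63 = 0.0000
χ² = 0.0635 + 0.0317 + 0.0000 = 0.0952 ≈ 0.095
Degrees of freedom = 3 − 1 = 2; critical value at α = 0.05 is 5.991.
Since 0.095 < 5.991, we fail to reject the null hypothesis — the data are consistent with the 1:2:1 ratio.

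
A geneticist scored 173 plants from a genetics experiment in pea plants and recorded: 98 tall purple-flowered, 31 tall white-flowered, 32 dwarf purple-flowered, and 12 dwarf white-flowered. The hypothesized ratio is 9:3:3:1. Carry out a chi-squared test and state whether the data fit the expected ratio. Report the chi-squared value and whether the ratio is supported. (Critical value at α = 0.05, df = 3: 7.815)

Expected counts for N = 173 under a 9:3:3:1 ratio (total parts = 16):
  tall purple-flowered: 173 × 9/16 = 97.3125
  tall white-flowered: 173 × 3/16 = 32.4375
  dwarf purple-flowered: 173 × 3/16 = 32.4375
  dwarf white-flowered: 173 × 1/16 = 10.8125
χ² = Σ (O − E)² / E
  tall purple-flowered: (98 − 97.3125)² / 97.3125 = 0.0049
  tall white-flowered: (31 − 32.4375)² / 32.4375 = 0.0637
  dwarf purple-flowered: (32 − 32.4375)² / 32.4375 = 0.0059
  dwarf white-flowered: (12 − 10.8125)² / 10.8125 = 0.1304
χ² = 0.0049 + 0.0637 + 0.0059 + 0.1304 = 0.2049 ≈ 0.205
Degrees of freedom = 4 − 1 = 3; critical value at α = 0.05 is 7.815.
Since 0.205 < 7.815, we fail to reject the null hypothesis — the data are consistent with the 9:3:3:1 ratio.

0.205; consistent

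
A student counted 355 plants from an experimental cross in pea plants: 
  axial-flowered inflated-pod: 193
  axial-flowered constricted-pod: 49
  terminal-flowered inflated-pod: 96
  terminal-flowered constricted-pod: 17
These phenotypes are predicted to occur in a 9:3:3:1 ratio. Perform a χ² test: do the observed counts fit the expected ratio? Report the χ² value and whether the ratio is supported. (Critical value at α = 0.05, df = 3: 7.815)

19.090; not consistent

Under the 9:3:3:1 hypothesis (Σ ratio = 16, N = 355):
  axial-flowered inflated-pod: 355 × 9/16 = 199.6875
  axial-flowered constricted-pod: 355 × 3/16 = 66.5625
  terminal-flowered inflated-pod: 355 × 3/16 = 66.5625
  terminal-flowered constricted-pod: 355 × 1/16 = 22.1875
χ² = Σ (O − E)² / E
  axial-flowered inflated-pod: (193 − 199.6875)² / 199.6875 = 0.2240
  axial-flowered constricted-pod: (49 − 66.5625)² / 66.5625 = 4.6339
  terminal-flowered inflated-pod: (96 − 66.5625)² / 66.5625 = 13.0188
  terminal-flowered constricted-pod: (17 − 22.1875)² / 22.1875 = 1.2129
χ² = 0.2240 + 4.6339 + 13.0188 + 1.2129 = 19.0896 ≈ 19.090
Degrees of freedom = 4 − 1 = 3; critical value at α = 0.05 is 7.815.
Since 19.090 > 7.815, we reject the null hypothesis — the data do not fit the 9:3:3:1 ratio.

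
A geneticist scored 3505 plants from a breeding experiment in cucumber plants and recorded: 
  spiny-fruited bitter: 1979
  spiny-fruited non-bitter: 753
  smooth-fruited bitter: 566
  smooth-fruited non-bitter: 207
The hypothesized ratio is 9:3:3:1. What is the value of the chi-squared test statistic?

27.314

The 9:3:3:1 ratio has 16 parts, so with N = 3505 the expected counts are:
  spiny-fruited bitter: 3505 × 9/16 = 1971.5625
  spiny-fruited non-bitter: 3505 × 3/16 = 657.1875
  smooth-fruited bitter: 3505 × 3/16 = 657.1875
  smooth-fruited non-bitter: 3505 × 1/16 = 219.0625
χ² = Σ (O − E)² / E
  spiny-fruited bitter: (1979 − 1971.5625)² / 1971.5625 = 0.0281
  spiny-fruited non-bitter: (753 − 657.1875)² / 657.1875 = 13.9687
  smooth-fruited bitter: (566 − 657.1875)² / 657.1875 = 12.6526
  smooth-fruited non-bitter: (207 − 219.0625)² / 219.0625 = 0.6642
χ² = 0.0281 + 13.9687 + 12.6526 + 0.6642 = 27.3136 ≈ 27.314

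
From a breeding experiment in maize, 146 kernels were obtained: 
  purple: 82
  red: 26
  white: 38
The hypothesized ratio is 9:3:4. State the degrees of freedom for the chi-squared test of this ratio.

A goodness-of-fit test with 3 phenotype classes has df = 3 − 1 = 2.

2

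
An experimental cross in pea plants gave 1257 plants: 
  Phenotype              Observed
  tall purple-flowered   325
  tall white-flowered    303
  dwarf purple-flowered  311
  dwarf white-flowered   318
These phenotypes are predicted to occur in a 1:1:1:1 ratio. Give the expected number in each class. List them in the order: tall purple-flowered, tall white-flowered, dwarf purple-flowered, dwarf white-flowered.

Under the 1:1:1:1 hypothesis (Σ ratio = 4, N = 1257):
  tall purple-flowered: 1257 × 1/4 = 314.25
  tall white-flowered: 1257 × 1/4 = 314.25
  dwarf purple-flowered: 1257 × 1/4 = 314.25
  dwarf white-flowered: 1257 × 1/4 = 314.25

314.25, 314.25, 314.25, 314.25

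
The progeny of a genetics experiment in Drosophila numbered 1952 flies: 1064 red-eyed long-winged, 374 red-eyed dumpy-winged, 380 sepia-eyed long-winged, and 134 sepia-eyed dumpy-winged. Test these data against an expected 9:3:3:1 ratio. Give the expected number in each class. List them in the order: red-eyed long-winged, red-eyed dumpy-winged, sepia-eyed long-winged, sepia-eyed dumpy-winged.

1098, 366, 366, 122

Expected counts for N = 1952 under a 9:3:3:1 ratio (total parts = 16):
  red-eyed long-winged: 1952 × 9/16 = 1098
  red-eyed dumpy-winged: 1952 × 3/16 = 366
  sepia-eyed long-winged: 1952 × 3/16 = 366
  sepia-eyed dumpy-winged: 1952 × 1/16 = 122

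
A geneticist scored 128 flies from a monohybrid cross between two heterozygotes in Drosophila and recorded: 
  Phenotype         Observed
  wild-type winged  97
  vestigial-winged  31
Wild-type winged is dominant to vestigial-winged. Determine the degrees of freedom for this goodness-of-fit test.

For a monohybrid cross between heterozygotes with complete dominance, the expected phenotypic ratio is 3:1.
A goodness-of-fit test with 2 phenotype classes has df = 2 − 1 = 1.

1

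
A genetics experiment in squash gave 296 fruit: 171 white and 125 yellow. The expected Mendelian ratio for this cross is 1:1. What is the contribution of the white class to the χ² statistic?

3.574

Under the 1:1 hypothesis (Σ ratio = 2, N = 296):
  white: 296 × 1/2 = 148
  yellow: 296 × 1/2 = 148
Contribution of white: (171 − 148)² / 148 = 3.5743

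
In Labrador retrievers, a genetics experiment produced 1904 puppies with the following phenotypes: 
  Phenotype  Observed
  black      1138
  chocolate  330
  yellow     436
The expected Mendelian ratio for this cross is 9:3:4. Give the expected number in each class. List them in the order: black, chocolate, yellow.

1071, 357, 476

Under the 9:3:4 hypothesis (Σ ratio = 16, N = 1904):
  black: 1904 × 9/16 = 1071
  chocolate: 1904 × 3/16 = 357
  yellow: 1904 × 4/16 = 476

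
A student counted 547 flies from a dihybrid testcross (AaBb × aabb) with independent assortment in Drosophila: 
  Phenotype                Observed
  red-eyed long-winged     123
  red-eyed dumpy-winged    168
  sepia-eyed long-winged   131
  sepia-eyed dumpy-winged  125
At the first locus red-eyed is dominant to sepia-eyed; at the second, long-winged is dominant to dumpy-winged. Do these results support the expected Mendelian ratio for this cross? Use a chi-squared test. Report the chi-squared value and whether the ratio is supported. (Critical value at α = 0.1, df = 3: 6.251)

9.775; not consistent

A dihybrid testcross with independent assortment gives a 1:1:1:1 ratio.
Expected counts for N = 547 under a 1:1:1:1 ratio (total parts = 4):
  red-eyed long-winged: 547 × 1/4 = 136.75
  red-eyed dumpy-winged: 547 × 1/4 = 136.75
  sepia-eyed long-winged: 547 × 1/4 = 136.75
  sepia-eyed dumpy-winged: 547 × 1/4 = 136.75
χ² = Σ (O − E)² / E
  red-eyed long-winged: (123 − 136.75)² / 136.75 = 1.3825
  red-eyed dumpy-winged: (168 − 136.75)² / 136.75 = 7.1412
  sepia-eyed long-winged: (131 − 136.75)² / 136.75 = 0.2418
  sepia-eyed dumpy-winged: (125 − 136.75)² / 136.75 = 1.0096
χ² = 1.3825 + 7.1412 + 0.2418 + 1.0096 = 9.7751 ≈ 9.775
Degrees of freedom = 4 − 1 = 3; critical value at α = 0.1 is 6.251.
Since 9.775 > 6.251, we reject the null hypothesis — the data do not fit the 1:1:1:1 ratio.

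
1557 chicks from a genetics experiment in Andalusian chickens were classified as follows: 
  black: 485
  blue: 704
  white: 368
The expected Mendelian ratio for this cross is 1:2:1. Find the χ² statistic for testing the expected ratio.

31.843

Expected counts for N = 1557 under a 1:2:1 ratio (total parts = 4):
  black: 1557 × 1/4 = 389.25
  blue: 1557 × 2/4 = 778.5
  white: 1557 × 1/4 = 389.25
χ² = Σ (O − E)² / E
  black: (485 − 389.25)² / 389.25 = 23.5531
  blue: (704 − 778.5)² / 778.5 = 7.1294
  white: (368 − 389.25)² / 389.25 = 1.1601
χ² = 23.5531 + 7.1294 + 1.1601 = 31.8426 ≈ 31.843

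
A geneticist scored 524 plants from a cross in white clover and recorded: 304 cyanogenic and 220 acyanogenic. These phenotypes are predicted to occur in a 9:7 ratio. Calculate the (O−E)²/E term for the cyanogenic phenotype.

The 9:7 ratio has 16 parts, so with N = 524 the expected counts are:
  cyanogenic: 524 × 9/16 = 294.75
  acyanogenic: 524 × 7/16 = 229.25
Contribution of cyanogenic: (304 − 294.75)² / 294.75 = 0.2903

0.290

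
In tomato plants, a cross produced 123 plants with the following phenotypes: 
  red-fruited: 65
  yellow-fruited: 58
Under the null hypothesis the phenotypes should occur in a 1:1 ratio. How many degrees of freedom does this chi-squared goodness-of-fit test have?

1

A goodness-of-fit test with 2 phenotype classes has df = 2 − 1 = 1.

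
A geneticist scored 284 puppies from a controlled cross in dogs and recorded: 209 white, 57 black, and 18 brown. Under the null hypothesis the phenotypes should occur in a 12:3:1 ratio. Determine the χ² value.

Total ratio parts = 16. Expected numbers out of 284:
  white: 284 × 12/16 = 213
  black: 284 × 3/16 = 53.25
  brown: 284 × 1/16 = 17.75
χ² = Σ (O − E)² / E
  white: (209 − 213)² / 213 = 0.0751
  black: (57 − 53.25)² / 53.25 = 0.2641
  brown: (18 − 17.75)² / 17.75 = 0.0035
χ² = 0.0751 + 0.2641 + 0.0035 = 0.3427 ≈ 0.343

0.343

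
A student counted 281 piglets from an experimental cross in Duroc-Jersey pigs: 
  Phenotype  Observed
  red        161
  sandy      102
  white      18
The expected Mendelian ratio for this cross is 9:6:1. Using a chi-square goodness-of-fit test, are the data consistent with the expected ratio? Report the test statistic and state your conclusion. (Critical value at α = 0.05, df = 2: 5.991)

Total ratio parts = 16. Expected numbers out of 281:
  red: 281 × 9/16 = 158.0625
  sandy: 281 × 6/16 = 105.375
  white: 281 × 1/16 = 17.5625
χ² = Σ (O − E)² / E
  red: (161 − 158.0625)² / 158.0625 = 0.0546
  sandy: (102 − 105.375)² / 105.375 = 0.1081
  white: (18 − 17.5625)² / 17.5625 = 0.0109
χ² = 0.0546 + 0.1081 + 0.0109 = 0.1736 ≈ 0.174
Degrees of freedom = 3 − 1 = 2; critical value at α = 0.05 is 5.991.
Since 0.174 < 5.991, we fail to reject the null hypothesis — the data are consistent with the 9:6:1 ratio.

0.174; consistent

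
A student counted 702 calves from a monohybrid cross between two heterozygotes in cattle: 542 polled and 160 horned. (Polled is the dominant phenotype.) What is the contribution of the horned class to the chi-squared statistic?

1.369

For a monohybrid cross between heterozygotes with complete dominance, the expected phenotypic ratio is 3:1.
Total ratio parts = 4. Expected numbers out of 702:
  polled: 702 × 3/4 = 526.5
  horned: 702 × 1/4 = 175.5
Contribution of horned: (160 − 175.5)² / 175.5 = 1.3689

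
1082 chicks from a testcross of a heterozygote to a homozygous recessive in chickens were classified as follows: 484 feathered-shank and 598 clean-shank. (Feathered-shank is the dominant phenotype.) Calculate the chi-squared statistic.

A testcross of a heterozygote (Aa × aa) gives a 1:1 phenotypic ratio.
Total ratio parts = 2. Expected numbers out of 1082:
  feathered-shank: 1082 × 1/2 = 541
  clean-shank: 1082 × 1/2 = 541
χ² = Σ (O − E)² / E
  feathered-shank: (484 − 541)² / 541 = 6.0055
  clean-shank: (598 − 541)² / 541 = 6.0055
χ² = 6.0055 + 6.0055 = 12.011

12.011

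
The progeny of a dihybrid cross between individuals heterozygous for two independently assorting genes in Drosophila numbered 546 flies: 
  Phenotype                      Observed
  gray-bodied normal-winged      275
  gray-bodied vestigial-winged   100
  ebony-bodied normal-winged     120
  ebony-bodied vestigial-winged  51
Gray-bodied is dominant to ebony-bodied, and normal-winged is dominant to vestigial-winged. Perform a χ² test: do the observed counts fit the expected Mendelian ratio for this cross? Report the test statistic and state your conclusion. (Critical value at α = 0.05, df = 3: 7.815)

14.794; not consistent

A dihybrid F₂ with independent assortment and complete dominance at both loci gives a 9:3:3:1 phenotypic ratio.
Under the 9:3:3:1 hypothesis (Σ ratio = 16, N = 546):
  gray-bodied normal-winged: 546 × 9/16 = 307.125
  gray-bodied vestigial-winged: 546 × 3/16 = 102.375
  ebony-bodied normal-winged: 546 × 3/16 = 102.375
  ebony-bodied vestigial-winged: 546 × 1/16 = 34.125
χ² = Σ (O − E)² / E
  gray-bodied normal-winged: (275 − 307.125)² / 307.125 = 3.3602
  gray-bodied vestigial-winged: (100 − 102.375)² / 102.375 = 0.0551
  ebony-bodied normal-winged: (120 − 102.375)² / 102.375 = 3.0343
  ebony-bodied vestigial-winged: (51 − 34.125)² / 34.125 = 8.3448
χ² = 3.3602 + 0.0551 + 3.0343 + 8.3448 = 14.7944 ≈ 14.794
Degrees of freedom = 4 − 1 = 3; critical value at α = 0.05 is 7.815.
Since 14.794 > 7.815, we reject the null hypothesis — the data do not fit the 9:3:3:1 ratio.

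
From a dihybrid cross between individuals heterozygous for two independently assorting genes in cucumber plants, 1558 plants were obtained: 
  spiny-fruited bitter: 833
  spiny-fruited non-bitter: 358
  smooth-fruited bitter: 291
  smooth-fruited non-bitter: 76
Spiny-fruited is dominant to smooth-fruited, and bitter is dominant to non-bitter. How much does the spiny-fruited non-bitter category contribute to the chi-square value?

14.855

A dihybrid F₂ with independent assortment and complete dominance at both loci gives a 9:3:3:1 phenotypic ratio.
Total ratio parts = 16. Expected numbers out of 1558:
  spiny-fruited bitter: 1558 × 9/16 = 876.375
  spiny-fruited non-bitter: 1558 × 3/16 = 292.125
  smooth-fruited bitter: 1558 × 3/16 = 292.125
  smooth-fruited non-bitter: 1558 × 1/16 = 97.375
Contribution of spiny-fruited non-bitter: (358 − 292.125)² / 292.125 = 14.8550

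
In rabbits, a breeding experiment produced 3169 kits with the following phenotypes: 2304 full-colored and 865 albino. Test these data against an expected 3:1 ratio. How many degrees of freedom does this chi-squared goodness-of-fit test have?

A goodness-of-fit test with 2 phenotype classes has df = 2 − 1 = 1.

1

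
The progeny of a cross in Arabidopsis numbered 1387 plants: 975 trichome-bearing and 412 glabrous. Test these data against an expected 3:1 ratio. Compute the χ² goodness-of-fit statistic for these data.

16.371

Expected counts for N = 1387 under a 3:1 ratio (total parts = 4):
  trichome-bearing: 1387 × 3/4 = 1040.25
  glabrous: 1387 × 1/4 = 346.75
χ² = Σ (O − E)² / E
  trichome-bearing: (975 − 1040.25)² / 1040.25 = 4.0928
  glabrous: (412 − 346.75)² / 346.75 = 12.2785
χ² = 4.0928 + 12.2785 = 16.3713 ≈ 16.371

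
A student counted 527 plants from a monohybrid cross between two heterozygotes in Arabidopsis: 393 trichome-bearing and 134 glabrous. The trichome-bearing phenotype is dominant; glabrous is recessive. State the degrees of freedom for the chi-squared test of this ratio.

1

For a monohybrid cross between heterozygotes with complete dominance, the expected phenotypic ratio is 3:1.
A goodness-of-fit test with 2 phenotype classes has df = 2 − 1 = 1.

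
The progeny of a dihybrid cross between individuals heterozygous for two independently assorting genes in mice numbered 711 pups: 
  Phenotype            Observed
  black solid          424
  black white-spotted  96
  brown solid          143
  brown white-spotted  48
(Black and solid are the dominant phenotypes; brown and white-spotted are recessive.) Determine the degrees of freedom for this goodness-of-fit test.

3

A dihybrid F₂ with independent assortment and complete dominance at both loci gives a 9:3:3:1 phenotypic ratio.
A goodness-of-fit test with 4 phenotype classes has df = 4 − 1 = 3.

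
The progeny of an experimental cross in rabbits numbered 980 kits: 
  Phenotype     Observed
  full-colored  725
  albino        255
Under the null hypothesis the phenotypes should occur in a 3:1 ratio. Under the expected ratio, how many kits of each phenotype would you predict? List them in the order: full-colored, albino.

The 3:1 ratio has 4 parts, so with N = 980 the expected counts are:
  full-colored: 980 × 3/4 = 735
  albino: 980 × 1/4 = 245

735, 245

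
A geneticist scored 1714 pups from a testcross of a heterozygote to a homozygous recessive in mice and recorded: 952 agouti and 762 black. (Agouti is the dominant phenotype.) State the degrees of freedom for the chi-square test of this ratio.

A testcross of a heterozygote (Aa × aa) gives a 1:1 phenotypic ratio.
A goodness-of-fit test with 2 phenotype classes has df = 2 − 1 = 1.

1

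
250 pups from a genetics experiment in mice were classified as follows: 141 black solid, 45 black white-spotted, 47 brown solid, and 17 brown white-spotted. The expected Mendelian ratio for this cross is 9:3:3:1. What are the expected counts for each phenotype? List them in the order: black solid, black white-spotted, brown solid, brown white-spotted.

140.625, 46.875, 46.875, 15.625

Total ratio parts = 16. Expected numbers out of 250:
  black solid: 250 × 9/16 = 140.625
  black white-spotted: 250 × 3/16 = 46.875
  brown solid: 250 × 3/16 = 46.875
  brown white-spotted: 250 × 1/16 = 15.625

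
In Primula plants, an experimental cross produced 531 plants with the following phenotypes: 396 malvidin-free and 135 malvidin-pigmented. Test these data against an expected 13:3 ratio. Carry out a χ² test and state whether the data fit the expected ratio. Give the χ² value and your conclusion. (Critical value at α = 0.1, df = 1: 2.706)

15.524; not consistent

Total ratio parts = 16. Expected numbers out of 531:
  malvidin-free: 531 × 13/16 = 431.4375
  malvidin-pigmented: 531 × 3/16 = 99.5625
χ² = Σ (O − E)² / E
  malvidin-free: (396 − 431.4375)² / 431.4375 = 2.9108
  malvidin-pigmented: (135 − 99.5625)² / 99.5625 = 12.6133
χ² = 2.9108 + 12.6133 = 15.5241 ≈ 15.524
Degrees of freedom = 2 − 1 = 1; critical value at α = 0.1 is 2.706.
Since 15.524 > 2.706, we reject the null hypothesis — the data do not fit the 13:3 ratio.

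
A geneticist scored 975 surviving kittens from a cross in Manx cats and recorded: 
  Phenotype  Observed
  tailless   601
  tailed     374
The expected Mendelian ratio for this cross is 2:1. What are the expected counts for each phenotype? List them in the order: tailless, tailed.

650, 325

Total ratio parts = 3. Expected numbers out of 975:
  tailless: 975 × 2/3 = 650
  tailed: 975 × 1/3 = 325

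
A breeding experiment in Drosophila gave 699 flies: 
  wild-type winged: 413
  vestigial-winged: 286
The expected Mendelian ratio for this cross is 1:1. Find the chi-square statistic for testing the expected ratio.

The 1:1 ratio has 2 parts, so with N = 699 the expected counts are:
  wild-type winged: 699 × 1/2 = 349.5
  vestigial-winged: 699 × 1/2 = 349.5
χ² = Σ (O − E)² / E
  wild-type winged: (413 − 349.5)² / 349.5 = 11.5372
  vestigial-winged: (286 − 349.5)² / 349.5 = 11.5372
χ² = 11.5372 + 11.5372 = 23.0744 ≈ 23.074

23.074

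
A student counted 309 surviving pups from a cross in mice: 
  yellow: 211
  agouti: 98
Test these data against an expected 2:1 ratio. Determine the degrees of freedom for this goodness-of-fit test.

A goodness-of-fit test with 2 phenotype classes has df = 2 − 1 = 1.

1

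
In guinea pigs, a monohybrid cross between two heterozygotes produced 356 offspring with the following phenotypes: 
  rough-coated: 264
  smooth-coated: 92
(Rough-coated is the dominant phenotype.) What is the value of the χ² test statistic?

0.135

For a monohybrid cross between heterozygotes with complete dominance, the expected phenotypic ratio is 3:1.
Total ratio parts = 4. Expected numbers out of 356:
  rough-coated: 356 × 3/4 = 267
  smooth-coated: 356 × 1/4 = 89
χ² = Σ (O − E)² / E
  rough-coated: (264 − 267)² / 267 = 0.0337
  smooth-coated: (92 − 89)² / 89 = 0.1011
χ² = 0.0337 + 0.1011 = 0.1348 ≈ 0.135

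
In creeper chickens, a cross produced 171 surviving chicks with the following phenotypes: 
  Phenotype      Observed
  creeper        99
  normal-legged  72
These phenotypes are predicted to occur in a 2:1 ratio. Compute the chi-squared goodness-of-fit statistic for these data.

Total ratio parts = 3. Expected numbers out of 171:
  creeper: 171 × 2/3 = 114
  normal-legged: 171 × 1/3 = 57
χ² = Σ (O − E)² / E
  creeper: (99 − 114)² / 114 = 1.9737
  normal-legged: (72 − 57)² / 57 = 3.9474
χ² = 1.9737 + 3.9474 = 5.9211 ≈ 5.921

5.921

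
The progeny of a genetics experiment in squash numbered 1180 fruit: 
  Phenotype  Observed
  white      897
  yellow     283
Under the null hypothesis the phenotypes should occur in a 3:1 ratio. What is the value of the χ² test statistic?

Under the 3:1 hypothesis (Σ ratio = 4, N = 1180):
  white: 1180 × 3/4 = 885
  yellow: 1180 × 1/4 = 295
χ² = Σ (O − E)² / E
  white: (897 − 885)² / 885 = 0.1627
  yellow: (283 − 295)² / 295 = 0.4881
χ² = 0.1627 + 0.4881 = 0.6508 ≈ 0.651

0.651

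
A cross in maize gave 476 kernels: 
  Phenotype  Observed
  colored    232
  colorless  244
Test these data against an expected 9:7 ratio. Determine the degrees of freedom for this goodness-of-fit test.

A goodness-of-fit test with 2 phenotype classes has df = 2 − 1 = 1.

1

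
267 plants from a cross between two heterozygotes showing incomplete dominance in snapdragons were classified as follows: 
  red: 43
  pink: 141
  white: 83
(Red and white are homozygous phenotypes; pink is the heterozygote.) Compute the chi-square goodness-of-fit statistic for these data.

12.828

With incomplete dominance, a heterozygote × heterozygote cross gives a 1:2:1 phenotypic ratio.
Expected counts for N = 267 under a 1:2:1 ratio (total parts = 4):
  red: 267 × 1/4 = 66.75
  pink: 267 × 2/4 = 133.5
  white: 267 × 1/4 = 66.75
χ² = Σ (O − E)² / E
  red: (43 − 66.75)² / 66.75 = 8.4504
  pink: (141 − 133.5)² / 133.5 = 0.4213
  white: (83 − 66.75)² / 66.75 = 3.9560
χ² = 8.4504 + 0.4213 + 3.9560 = 12.8277 ≈ 12.828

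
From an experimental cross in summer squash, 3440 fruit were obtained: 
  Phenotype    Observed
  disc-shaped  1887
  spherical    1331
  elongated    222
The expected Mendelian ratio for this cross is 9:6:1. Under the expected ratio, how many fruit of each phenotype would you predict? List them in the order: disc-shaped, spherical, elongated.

Expected counts for N = 3440 under a 9:6:1 ratio (total parts = 16):
  disc-shaped: 3440 × 9/16 = 1935
  spherical: 3440 × 6/16 = 1290
  elongated: 3440 × 1/16 = 215

1935, 1290, 215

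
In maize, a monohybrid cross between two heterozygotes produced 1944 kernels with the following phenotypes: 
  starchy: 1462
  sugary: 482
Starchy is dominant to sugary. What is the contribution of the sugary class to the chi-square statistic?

For a monohybrid cross between heterozygotes with complete dominance, the expected phenotypic ratio is 3:1.
Total ratio parts = 4. Expected numbers out of 1944:
  starchy: 1944 × 3/4 = 1458
  sugary: 1944 × 1/4 = 486
Contribution of sugary: (482 − 486)² / 486 = 0.0329

0.033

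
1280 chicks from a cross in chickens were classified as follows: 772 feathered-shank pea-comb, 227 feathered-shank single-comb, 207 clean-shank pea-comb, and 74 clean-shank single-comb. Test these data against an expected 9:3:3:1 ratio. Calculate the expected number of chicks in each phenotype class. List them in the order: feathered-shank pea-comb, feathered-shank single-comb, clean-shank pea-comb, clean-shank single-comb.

The 9:3:3:1 ratio has 16 parts, so with N = 1280 the expected counts are:
  feathered-shank pea-comb: 1280 × 9/16 = 720
  feathered-shank single-comb: 1280 × 3/16 = 240
  clean-shank pea-comb: 1280 × 3/16 = 240
  clean-shank single-comb: 1280 × 1/16 = 80

720, 240, 240, 80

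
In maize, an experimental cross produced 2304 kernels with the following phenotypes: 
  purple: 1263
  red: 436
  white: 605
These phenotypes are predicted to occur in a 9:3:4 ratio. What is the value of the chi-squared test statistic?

Expected counts for N = 2304 under a 9:3:4 ratio (total parts = 16):
  purple: 2304 × 9/16 = 1296
  red: 2304 × 3/16 = 432
  white: 2304 × 4/16 = 576
χ² = Σ (O − E)² / E
  purple: (1263 − 1296)² / 1296 = 0.8403
  red: (436 − 432)² / 432 = 0.0370
  white: (605 − 576)² / 576 = 1.4601
χ² = 0.8403 + 0.0370 + 1.4601 = 2.3374 ≈ 2.337

2.337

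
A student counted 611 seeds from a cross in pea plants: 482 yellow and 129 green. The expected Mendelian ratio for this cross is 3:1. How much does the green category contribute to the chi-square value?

The 3:1 ratio has 4 parts, so with N = 611 the expected counts are:
  yellow: 611 × 3/4 = 458.25
  green: 611 × 1/4 = 152.75
Contribution of green: (129 − 152.75)² / 152.75 = 3.6927

3.693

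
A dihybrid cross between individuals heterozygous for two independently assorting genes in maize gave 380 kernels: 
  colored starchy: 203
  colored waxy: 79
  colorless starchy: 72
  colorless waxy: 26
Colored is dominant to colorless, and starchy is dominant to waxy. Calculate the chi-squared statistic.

A dihybrid F₂ with independent assortment and complete dominance at both loci gives a 9:3:3:1 phenotypic ratio.
Under the 9:3:3:1 hypothesis (Σ ratio = 16, N = 380):
  colored starchy: 380 × 9/16 = 213.75
  colored waxy: 380 × 3/16 = 71.25
  colorless starchy: 380 × 3/16 = 71.25
  colorless waxy: 380 × 1/16 = 23.75
χ² = Σ (O − E)² / E
  colored starchy: (203 − 213.75)² / 213.75 = 0.5406
  colored waxy: (79 − 71.25)² / 71.25 = 0.8430
  colorless starchy: (72 − 71.25)² / 71.25 = 0.0079
  colorless waxy: (26 − 23.75)² / 23.75 = 0.2132
χ² = 0.5406 + 0.8430 + 0.0079 + 0.2132 = 1.6047 ≈ 1.605

1.605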